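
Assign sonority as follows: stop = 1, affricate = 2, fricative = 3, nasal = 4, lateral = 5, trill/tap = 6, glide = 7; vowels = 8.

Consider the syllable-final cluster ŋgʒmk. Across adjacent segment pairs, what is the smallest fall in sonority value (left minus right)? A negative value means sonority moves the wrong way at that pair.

-2

/ŋ/: nasal = 4.
/g/: stop = 1.
/ʒ/: fricative = 3.
/m/: nasal = 4.
/k/: stop = 1.
/ŋ/→/g/: change +3.
/g/→/ʒ/: change -2.
/ʒ/→/m/: change -1.
/m/→/k/: change +3.
Minimum = -2.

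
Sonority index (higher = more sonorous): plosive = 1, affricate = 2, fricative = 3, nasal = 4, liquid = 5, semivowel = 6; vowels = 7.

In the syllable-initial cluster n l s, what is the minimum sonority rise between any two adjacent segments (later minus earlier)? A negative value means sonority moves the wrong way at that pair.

-2

/n/ is a nasal (sonority 4).
/l/ is a liquid (sonority 5).
/s/ is a fricative (sonority 3).
/n/→/l/: change +1.
/l/→/s/: change -2.
Minimum = -2.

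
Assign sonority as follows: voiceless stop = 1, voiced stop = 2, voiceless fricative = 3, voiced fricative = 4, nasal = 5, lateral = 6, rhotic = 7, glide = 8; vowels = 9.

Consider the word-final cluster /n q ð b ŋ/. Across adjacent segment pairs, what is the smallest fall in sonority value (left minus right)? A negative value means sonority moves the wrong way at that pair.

-3

/n/: nasal = 5.
/q/: voiceless stop = 1.
/ð/: voiced fricative = 4.
/b/: voiced stop = 2.
/ŋ/: nasal = 5.
/n/→/q/: change +4.
/q/→/ð/: change -3.
/ð/→/b/: change +2.
/b/→/ŋ/: change -3.
Minimum = -3.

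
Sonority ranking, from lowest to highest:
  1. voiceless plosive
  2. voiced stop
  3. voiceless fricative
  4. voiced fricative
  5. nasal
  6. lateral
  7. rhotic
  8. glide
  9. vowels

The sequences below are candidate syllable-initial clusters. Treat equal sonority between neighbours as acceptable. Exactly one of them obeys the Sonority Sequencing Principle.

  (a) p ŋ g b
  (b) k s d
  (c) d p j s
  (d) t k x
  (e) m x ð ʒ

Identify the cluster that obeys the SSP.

d

(a) sonority 1-5-2-2: ill-formed.
(b) sonority 1-3-2: ill-formed.
(c) sonority 2-1-8-3: ill-formed.
(d) sonority 1-1-3: well-formed.
(e) sonority 5-3-4-4: ill-formed.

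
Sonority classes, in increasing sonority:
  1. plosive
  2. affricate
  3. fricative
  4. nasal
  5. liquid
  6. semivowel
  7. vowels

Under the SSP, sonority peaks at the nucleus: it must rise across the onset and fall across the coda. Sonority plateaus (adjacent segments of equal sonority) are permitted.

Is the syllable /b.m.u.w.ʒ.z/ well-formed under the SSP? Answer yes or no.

Onset: /b/ is a plosive (sonority 1), /m/ is a nasal (sonority 4); then the nucleus /u/ (sonority 7).
Onset profile 1-4-7 — rises to the nucleus.
Coda: /w/ is a semivowel (sonority 6), /ʒ/ is a fricative (sonority 3), /z/ is a fricative (sonority 3).
Coda profile 7-6-3-3 — falls from the nucleus.

yes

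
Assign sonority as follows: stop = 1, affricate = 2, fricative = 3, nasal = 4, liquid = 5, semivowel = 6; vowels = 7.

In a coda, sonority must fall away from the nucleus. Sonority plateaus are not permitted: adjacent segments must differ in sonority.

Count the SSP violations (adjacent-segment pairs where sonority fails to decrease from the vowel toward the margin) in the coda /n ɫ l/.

2

/n/ — nasal, sonority 4.
/ɫ/ — liquid, sonority 5.
/l/ — liquid, sonority 5.
/n/→/ɫ/: 4→5 (does not fall) — violation.
/ɫ/→/l/: 5→5 (plateau) — violation.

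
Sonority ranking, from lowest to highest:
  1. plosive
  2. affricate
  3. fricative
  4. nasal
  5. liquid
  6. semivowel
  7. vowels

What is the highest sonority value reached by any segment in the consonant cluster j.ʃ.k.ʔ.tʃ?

/j/: semivowel = 6.
/ʃ/: fricative = 3.
/k/: plosive = 1.
/ʔ/: plosive = 1.
/tʃ/: affricate = 2.
The maximum is 6.

6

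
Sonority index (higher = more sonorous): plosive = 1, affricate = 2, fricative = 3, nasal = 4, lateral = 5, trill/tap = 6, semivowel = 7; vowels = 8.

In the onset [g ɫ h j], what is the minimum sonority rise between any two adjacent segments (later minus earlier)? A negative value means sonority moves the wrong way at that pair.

/g/ is a plosive (sonority 1).
/ɫ/ is a lateral (sonority 5).
/h/ is a fricative (sonority 3).
/j/ is a semivowel (sonority 7).
/g/→/ɫ/: change +4.
/ɫ/→/h/: change -2.
/h/→/j/: change +4.
Minimum = -2.

-2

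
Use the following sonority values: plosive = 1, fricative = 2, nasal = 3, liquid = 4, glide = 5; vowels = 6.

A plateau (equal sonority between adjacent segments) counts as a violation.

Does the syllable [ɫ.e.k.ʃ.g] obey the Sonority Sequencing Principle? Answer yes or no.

Onset: /ɫ/ is a liquid (sonority 4); then the nucleus /e/ (sonority 6).
Onset profile 4-6 — rises to the nucleus.
Coda: /k/ is a plosive (sonority 1), /ʃ/ is a fricative (sonority 2), /g/ is a plosive (sonority 1).
Coda profile 6-1-2-1 — does not strictly fall throughout.

no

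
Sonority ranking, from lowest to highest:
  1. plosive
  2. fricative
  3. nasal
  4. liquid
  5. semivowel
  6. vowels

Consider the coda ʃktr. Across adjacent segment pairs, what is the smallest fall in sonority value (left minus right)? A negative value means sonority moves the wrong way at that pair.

-3

/ʃ/ — fricative, sonority 2.
/k/ — plosive, sonority 1.
/t/ — plosive, sonority 1.
/r/ — liquid, sonority 4.
/ʃ/→/k/: change +1.
/k/→/t/: change +0.
/t/→/r/: change -3.
Minimum = -3.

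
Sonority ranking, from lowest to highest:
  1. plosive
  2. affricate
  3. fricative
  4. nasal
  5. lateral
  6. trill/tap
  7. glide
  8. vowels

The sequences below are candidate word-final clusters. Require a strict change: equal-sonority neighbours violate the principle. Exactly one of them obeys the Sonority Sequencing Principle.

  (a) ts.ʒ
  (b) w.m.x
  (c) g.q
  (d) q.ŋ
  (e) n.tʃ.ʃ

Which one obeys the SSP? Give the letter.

(a) 2-3 → violates
(b) 7-4-3 → obeys
(c) 1-1 → violates
(d) 1-4 → violates
(e) 4-2-3 → violates

b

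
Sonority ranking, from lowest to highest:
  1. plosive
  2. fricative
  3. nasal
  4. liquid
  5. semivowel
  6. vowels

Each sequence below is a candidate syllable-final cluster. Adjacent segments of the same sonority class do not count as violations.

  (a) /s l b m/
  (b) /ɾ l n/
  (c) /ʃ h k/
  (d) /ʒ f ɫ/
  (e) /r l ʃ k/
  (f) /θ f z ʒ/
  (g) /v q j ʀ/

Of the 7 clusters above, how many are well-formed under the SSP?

4

(a) /s l b m/: profile 2-4-1-3 — violates.
(b) /ɾ l n/: profile 4-4-3 — obeys.
(c) /ʃ h k/: profile 2-2-1 — obeys.
(d) /ʒ f ɫ/: profile 2-2-4 — violates.
(e) /r l ʃ k/: profile 4-4-2-1 — obeys.
(f) /θ f z ʒ/: profile 2-2-2-2 — obeys.
(g) /v q j ʀ/: profile 2-1-5-4 — violates.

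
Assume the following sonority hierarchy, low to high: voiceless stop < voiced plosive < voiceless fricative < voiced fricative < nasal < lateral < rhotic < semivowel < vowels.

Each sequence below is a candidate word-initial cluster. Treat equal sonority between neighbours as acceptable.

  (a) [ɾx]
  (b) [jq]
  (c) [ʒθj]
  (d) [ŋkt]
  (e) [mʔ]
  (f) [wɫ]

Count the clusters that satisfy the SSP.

(a) sonority 7-3: ill-formed.
(b) sonority 8-1: ill-formed.
(c) sonority 4-3-8: ill-formed.
(d) sonority 5-1-1: ill-formed.
(e) sonority 5-1: ill-formed.
(f) sonority 8-6: ill-formed.

0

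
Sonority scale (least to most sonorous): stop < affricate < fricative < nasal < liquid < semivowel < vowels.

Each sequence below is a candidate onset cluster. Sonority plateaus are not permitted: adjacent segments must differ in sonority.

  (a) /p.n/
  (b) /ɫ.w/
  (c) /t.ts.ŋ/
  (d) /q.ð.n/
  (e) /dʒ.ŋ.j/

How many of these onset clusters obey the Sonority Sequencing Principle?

5

(a) 1-4 → obeys
(b) 5-6 → obeys
(c) 1-2-4 → obeys
(d) 1-3-4 → obeys
(e) 2-4-6 → obeys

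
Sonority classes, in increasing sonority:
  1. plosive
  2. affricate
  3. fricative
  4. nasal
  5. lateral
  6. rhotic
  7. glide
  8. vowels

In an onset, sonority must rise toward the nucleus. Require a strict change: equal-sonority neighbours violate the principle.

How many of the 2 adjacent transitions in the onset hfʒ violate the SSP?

2

/h/ — fricative, sonority 3.
/f/ — fricative, sonority 3.
/ʒ/ — fricative, sonority 3.
/h/→/f/: 3→3 (plateau) — violation.
/f/→/ʒ/: 3→3 (plateau) — violation.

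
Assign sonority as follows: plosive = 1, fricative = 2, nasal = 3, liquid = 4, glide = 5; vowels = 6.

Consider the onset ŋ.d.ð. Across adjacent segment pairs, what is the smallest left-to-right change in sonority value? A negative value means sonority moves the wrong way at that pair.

-2

/ŋ/ — nasal, sonority 3.
/d/ — plosive, sonority 1.
/ð/ — fricative, sonority 2.
/ŋ/→/d/: change -2.
/d/→/ð/: change +1.
Minimum = -2.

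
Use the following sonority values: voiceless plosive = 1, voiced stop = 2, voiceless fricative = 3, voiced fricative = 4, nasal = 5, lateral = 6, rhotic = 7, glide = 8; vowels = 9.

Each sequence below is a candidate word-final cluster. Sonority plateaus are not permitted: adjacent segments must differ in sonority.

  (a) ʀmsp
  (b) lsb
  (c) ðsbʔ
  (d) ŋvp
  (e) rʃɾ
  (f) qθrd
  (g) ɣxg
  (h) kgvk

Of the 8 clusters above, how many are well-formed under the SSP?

5

(a) ʀmsp: profile 7-5-3-1 — obeys.
(b) lsb: profile 6-3-2 — obeys.
(c) ðsbʔ: profile 4-3-2-1 — obeys.
(d) ŋvp: profile 5-4-1 — obeys.
(e) rʃɾ: profile 7-3-7 — violates.
(f) qθrd: profile 1-3-7-2 — violates.
(g) ɣxg: profile 4-3-2 — obeys.
(h) kgvk: profile 1-2-4-1 — violates.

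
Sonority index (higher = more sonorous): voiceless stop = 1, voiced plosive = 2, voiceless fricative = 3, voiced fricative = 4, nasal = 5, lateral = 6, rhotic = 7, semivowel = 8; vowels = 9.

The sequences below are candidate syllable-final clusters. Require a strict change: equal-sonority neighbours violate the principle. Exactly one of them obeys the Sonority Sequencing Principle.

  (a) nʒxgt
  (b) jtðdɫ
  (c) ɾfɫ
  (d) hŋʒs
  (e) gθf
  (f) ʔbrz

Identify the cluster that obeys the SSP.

(a) sonority 5-4-3-2-1: well-formed.
(b) sonority 8-1-4-2-6: ill-formed.
(c) sonority 7-3-6: ill-formed.
(d) sonority 3-5-4-3: ill-formed.
(e) sonority 2-3-3: ill-formed.
(f) sonority 1-2-7-4: ill-formed.

a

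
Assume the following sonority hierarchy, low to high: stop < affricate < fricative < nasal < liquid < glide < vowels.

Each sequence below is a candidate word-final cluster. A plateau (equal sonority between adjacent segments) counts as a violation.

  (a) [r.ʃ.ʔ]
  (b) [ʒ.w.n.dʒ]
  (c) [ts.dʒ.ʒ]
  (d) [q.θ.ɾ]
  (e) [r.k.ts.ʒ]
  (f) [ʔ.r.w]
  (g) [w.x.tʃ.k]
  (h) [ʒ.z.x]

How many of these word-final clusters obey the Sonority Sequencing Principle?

(a) [r.ʃ.ʔ]: profile 5-3-1 — obeys.
(b) [ʒ.w.n.dʒ]: profile 3-6-4-2 — violates.
(c) [ts.dʒ.ʒ]: profile 2-2-3 — violates.
(d) [q.θ.ɾ]: profile 1-3-5 — violates.
(e) [r.k.ts.ʒ]: profile 5-1-2-3 — violates.
(f) [ʔ.r.w]: profile 1-5-6 — violates.
(g) [w.x.tʃ.k]: profile 6-3-2-1 — obeys.
(h) [ʒ.z.x]: profile 3-3-3 — violates.

2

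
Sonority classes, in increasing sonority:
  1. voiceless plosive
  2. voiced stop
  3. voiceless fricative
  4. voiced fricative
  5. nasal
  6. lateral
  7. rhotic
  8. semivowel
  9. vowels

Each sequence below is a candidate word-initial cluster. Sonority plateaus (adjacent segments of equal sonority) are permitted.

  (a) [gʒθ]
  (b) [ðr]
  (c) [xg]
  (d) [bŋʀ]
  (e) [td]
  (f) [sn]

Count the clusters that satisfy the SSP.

(a) 2-4-3 → violates
(b) 4-7 → obeys
(c) 3-2 → violates
(d) 2-5-7 → obeys
(e) 1-2 → obeys
(f) 3-5 → obeys

4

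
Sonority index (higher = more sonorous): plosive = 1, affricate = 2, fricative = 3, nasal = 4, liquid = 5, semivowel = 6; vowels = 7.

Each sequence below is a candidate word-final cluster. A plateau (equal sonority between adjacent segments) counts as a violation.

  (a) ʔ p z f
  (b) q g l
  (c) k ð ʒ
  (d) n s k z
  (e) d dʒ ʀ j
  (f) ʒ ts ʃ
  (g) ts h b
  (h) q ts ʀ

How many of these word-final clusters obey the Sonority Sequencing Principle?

(a) 1-1-3-3 → violates
(b) 1-1-5 → violates
(c) 1-3-3 → violates
(d) 4-3-1-3 → violates
(e) 1-2-5-6 → violates
(f) 3-2-3 → violates
(g) 2-3-1 → violates
(h) 1-2-5 → violates

0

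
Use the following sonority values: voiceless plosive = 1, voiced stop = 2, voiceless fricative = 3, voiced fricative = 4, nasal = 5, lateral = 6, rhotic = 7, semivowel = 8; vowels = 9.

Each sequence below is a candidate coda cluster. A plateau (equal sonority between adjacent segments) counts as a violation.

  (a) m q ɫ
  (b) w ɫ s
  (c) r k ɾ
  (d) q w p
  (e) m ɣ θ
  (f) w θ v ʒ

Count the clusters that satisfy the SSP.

2

(a) 5-1-6 → violates
(b) 8-6-3 → obeys
(c) 7-1-7 → violates
(d) 1-8-1 → violates
(e) 5-4-3 → obeys
(f) 8-3-4-4 → violates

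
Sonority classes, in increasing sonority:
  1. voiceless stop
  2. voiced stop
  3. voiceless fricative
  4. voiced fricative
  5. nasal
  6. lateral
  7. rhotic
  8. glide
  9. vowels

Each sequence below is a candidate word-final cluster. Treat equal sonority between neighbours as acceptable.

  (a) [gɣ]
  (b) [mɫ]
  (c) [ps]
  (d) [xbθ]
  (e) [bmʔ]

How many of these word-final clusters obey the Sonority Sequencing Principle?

(a) sonority 2-4: ill-formed.
(b) sonority 5-6: ill-formed.
(c) sonority 1-3: ill-formed.
(d) sonority 3-2-3: ill-formed.
(e) sonority 2-5-1: ill-formed.

0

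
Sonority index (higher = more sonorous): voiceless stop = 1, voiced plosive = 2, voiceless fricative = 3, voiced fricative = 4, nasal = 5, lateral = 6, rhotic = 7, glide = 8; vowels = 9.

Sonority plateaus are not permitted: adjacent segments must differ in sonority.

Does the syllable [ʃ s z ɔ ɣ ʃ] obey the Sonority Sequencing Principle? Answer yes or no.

no

Onset: /ʃ/ is a voiceless fricative (sonority 3), /s/ is a voiceless fricative (sonority 3), /z/ is a voiced fricative (sonority 4); then the nucleus /ɔ/ (sonority 9).
Onset profile 3-3-4-9 — does not strictly rise throughout.
Coda: /ɣ/ is a voiced fricative (sonority 4), /ʃ/ is a voiceless fricative (sonority 3).
Coda profile 9-4-3 — falls from the nucleus.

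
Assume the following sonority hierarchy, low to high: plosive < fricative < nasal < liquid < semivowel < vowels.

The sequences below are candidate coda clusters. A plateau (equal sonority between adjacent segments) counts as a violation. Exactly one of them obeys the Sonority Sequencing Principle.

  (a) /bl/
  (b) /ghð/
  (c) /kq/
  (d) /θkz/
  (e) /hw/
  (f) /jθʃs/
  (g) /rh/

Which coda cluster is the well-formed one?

g

(a) 1-4 → violates
(b) 1-2-2 → violates
(c) 1-1 → violates
(d) 2-1-2 → violates
(e) 2-5 → violates
(f) 5-2-2-2 → violates
(g) 4-2 → obeys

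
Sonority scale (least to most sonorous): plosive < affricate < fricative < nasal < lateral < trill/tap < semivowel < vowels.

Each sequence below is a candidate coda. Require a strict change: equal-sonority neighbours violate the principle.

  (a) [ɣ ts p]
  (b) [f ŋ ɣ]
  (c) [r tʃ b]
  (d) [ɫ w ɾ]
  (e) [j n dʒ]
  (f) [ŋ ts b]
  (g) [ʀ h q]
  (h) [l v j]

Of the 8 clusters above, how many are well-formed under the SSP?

5

(a) 3-2-1 → obeys
(b) 3-4-3 → violates
(c) 6-2-1 → obeys
(d) 5-7-6 → violates
(e) 7-4-2 → obeys
(f) 4-2-1 → obeys
(g) 6-3-1 → obeys
(h) 5-3-7 → violates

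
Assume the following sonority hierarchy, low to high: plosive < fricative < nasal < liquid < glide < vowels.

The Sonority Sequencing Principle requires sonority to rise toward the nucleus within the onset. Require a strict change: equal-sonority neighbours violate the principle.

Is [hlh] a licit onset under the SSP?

/h/: fricative = 2.
/l/: liquid = 4.
/h/: fricative = 2.
The profile is 2-4-2. Between /l/ (4) and /h/ (2) sonority does not rise, so the cluster violates the SSP.

no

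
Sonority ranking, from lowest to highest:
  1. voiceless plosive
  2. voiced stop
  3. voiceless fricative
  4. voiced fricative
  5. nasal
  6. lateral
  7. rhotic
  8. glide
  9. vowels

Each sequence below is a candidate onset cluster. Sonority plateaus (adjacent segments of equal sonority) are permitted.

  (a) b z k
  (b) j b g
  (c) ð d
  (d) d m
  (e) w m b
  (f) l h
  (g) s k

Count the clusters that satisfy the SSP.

(a) sonority 2-4-1: ill-formed.
(b) sonority 8-2-2: ill-formed.
(c) sonority 4-2: ill-formed.
(d) sonority 2-5: well-formed.
(e) sonority 8-5-2: ill-formed.
(f) sonority 6-3: ill-formed.
(g) sonority 3-1: ill-formed.

1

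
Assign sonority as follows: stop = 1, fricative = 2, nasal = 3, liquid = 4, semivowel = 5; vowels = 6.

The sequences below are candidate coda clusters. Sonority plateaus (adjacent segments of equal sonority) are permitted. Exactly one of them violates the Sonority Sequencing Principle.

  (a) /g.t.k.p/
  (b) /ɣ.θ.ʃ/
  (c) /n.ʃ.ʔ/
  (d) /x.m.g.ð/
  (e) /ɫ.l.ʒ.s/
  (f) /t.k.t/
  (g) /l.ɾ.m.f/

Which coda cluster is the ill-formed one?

(a) 1-1-1-1 → obeys
(b) 2-2-2 → obeys
(c) 3-2-1 → obeys
(d) 2-3-1-2 → violates
(e) 4-4-2-2 → obeys
(f) 1-1-1 → obeys
(g) 4-4-3-2 → obeys

d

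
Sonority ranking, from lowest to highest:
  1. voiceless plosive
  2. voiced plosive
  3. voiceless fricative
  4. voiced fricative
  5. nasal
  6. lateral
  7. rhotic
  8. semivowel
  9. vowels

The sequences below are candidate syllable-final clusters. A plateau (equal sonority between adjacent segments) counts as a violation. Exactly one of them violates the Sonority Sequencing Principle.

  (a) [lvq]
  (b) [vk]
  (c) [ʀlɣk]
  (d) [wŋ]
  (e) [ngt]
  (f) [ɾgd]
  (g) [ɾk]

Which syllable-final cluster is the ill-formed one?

(a) [lvq]: profile 6-4-1 — obeys.
(b) [vk]: profile 4-1 — obeys.
(c) [ʀlɣk]: profile 7-6-4-1 — obeys.
(d) [wŋ]: profile 8-5 — obeys.
(e) [ngt]: profile 5-2-1 — obeys.
(f) [ɾgd]: profile 7-2-2 — violates.
(g) [ɾk]: profile 7-1 — obeys.

f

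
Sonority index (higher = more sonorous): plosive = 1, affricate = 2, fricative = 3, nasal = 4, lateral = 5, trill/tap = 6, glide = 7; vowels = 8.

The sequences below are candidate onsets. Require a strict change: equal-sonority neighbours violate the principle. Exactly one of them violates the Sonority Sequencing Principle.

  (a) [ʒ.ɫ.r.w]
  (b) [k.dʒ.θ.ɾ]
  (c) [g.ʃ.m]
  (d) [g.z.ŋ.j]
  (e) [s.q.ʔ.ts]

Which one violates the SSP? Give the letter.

e

(a) sonority 3-5-6-7: well-formed.
(b) sonority 1-2-3-6: well-formed.
(c) sonority 1-3-4: well-formed.
(d) sonority 1-3-4-7: well-formed.
(e) sonority 3-1-1-2: ill-formed.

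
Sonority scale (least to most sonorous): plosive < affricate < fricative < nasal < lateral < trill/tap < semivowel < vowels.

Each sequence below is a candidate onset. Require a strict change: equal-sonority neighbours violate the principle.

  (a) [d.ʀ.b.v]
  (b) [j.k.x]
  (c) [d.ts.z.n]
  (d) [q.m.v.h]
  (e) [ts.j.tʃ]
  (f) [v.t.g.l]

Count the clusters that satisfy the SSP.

(a) [d.ʀ.b.v]: profile 1-6-1-3 — violates.
(b) [j.k.x]: profile 7-1-3 — violates.
(c) [d.ts.z.n]: profile 1-2-3-4 — obeys.
(d) [q.m.v.h]: profile 1-4-3-3 — violates.
(e) [ts.j.tʃ]: profile 2-7-2 — violates.
(f) [v.t.g.l]: profile 3-1-1-5 — violates.

1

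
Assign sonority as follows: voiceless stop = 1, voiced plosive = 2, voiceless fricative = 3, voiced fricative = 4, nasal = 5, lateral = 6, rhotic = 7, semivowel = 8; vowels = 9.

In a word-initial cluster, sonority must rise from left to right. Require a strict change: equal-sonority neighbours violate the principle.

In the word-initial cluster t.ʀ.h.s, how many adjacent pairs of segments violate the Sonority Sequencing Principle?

2

/t/ is a voiceless stop (sonority 1).
/ʀ/ is a rhotic (sonority 7).
/h/ is a voiceless fricative (sonority 3).
/s/ is a voiceless fricative (sonority 3).
/t/→/ʀ/: 1→7 (rises) — ok.
/ʀ/→/h/: 7→3 (does not rise) — violation.
/h/→/s/: 3→3 (plateau) — violation.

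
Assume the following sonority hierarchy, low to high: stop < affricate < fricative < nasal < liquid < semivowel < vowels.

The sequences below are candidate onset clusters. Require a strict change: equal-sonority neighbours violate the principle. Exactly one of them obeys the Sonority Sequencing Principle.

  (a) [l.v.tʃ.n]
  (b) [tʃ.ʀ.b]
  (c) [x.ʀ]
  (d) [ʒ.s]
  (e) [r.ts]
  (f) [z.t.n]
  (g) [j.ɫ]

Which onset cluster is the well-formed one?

c

(a) [l.v.tʃ.n]: profile 5-3-2-4 — violates.
(b) [tʃ.ʀ.b]: profile 2-5-1 — violates.
(c) [x.ʀ]: profile 3-5 — obeys.
(d) [ʒ.s]: profile 3-3 — violates.
(e) [r.ts]: profile 5-2 — violates.
(f) [z.t.n]: profile 3-1-4 — violates.
(g) [j.ɫ]: profile 6-5 — violates.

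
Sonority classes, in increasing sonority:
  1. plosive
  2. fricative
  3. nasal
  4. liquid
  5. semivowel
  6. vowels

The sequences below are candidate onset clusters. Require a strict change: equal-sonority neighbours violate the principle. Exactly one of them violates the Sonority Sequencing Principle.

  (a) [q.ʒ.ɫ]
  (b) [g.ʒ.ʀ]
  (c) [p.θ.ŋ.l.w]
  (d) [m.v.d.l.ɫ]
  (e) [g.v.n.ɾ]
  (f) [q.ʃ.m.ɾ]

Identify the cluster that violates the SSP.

(a) 1-2-4 → obeys
(b) 1-2-4 → obeys
(c) 1-2-3-4-5 → obeys
(d) 3-2-1-4-4 → violates
(e) 1-2-3-4 → obeys
(f) 1-2-3-4 → obeys

d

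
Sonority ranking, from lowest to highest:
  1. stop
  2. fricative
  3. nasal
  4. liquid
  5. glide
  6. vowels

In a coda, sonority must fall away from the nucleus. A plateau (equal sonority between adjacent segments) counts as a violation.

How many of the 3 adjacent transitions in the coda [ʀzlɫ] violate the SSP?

2

/ʀ/: liquid = 4.
/z/: fricative = 2.
/l/: liquid = 4.
/ɫ/: liquid = 4.
/ʀ/→/z/: 4→2 (falls) — ok.
/z/→/l/: 2→4 (does not fall) — violation.
/l/→/ɫ/: 4→4 (plateau) — violation.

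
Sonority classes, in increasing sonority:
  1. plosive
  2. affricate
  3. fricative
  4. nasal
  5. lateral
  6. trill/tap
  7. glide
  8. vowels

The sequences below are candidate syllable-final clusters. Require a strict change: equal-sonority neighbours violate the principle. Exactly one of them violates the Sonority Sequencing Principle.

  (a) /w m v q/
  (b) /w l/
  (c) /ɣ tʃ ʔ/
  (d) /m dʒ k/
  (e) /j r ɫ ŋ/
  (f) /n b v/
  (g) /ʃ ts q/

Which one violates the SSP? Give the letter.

f

(a) sonority 7-4-3-1: well-formed.
(b) sonority 7-5: well-formed.
(c) sonority 3-2-1: well-formed.
(d) sonority 4-2-1: well-formed.
(e) sonority 7-6-5-4: well-formed.
(f) sonority 4-1-3: ill-formed.
(g) sonority 3-2-1: well-formed.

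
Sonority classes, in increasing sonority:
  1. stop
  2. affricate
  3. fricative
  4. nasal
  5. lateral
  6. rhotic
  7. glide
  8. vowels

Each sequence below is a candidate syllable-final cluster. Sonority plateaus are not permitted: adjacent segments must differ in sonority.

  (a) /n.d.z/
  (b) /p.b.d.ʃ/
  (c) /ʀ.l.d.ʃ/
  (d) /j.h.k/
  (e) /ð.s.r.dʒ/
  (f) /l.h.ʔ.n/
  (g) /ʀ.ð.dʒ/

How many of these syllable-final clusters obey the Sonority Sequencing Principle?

(a) 4-1-3 → violates
(b) 1-1-1-3 → violates
(c) 6-5-1-3 → violates
(d) 7-3-1 → obeys
(e) 3-3-6-2 → violates
(f) 5-3-1-4 → violates
(g) 6-3-2 → obeys

2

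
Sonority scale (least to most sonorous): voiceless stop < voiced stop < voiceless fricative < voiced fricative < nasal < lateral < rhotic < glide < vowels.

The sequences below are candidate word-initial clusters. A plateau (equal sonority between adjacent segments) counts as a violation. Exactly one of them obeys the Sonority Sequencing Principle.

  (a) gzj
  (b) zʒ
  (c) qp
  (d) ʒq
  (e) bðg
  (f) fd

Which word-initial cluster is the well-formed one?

(a) sonority 2-4-8: well-formed.
(b) sonority 4-4: ill-formed.
(c) sonority 1-1: ill-formed.
(d) sonority 4-1: ill-formed.
(e) sonority 2-4-2: ill-formed.
(f) sonority 3-2: ill-formed.

a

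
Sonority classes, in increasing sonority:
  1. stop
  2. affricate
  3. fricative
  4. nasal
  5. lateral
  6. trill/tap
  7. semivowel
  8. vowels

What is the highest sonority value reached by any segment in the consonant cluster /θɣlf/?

/θ/ is a fricative (sonority 3).
/ɣ/ is a fricative (sonority 3).
/l/ is a lateral (sonority 5).
/f/ is a fricative (sonority 3).
The maximum is 5.

5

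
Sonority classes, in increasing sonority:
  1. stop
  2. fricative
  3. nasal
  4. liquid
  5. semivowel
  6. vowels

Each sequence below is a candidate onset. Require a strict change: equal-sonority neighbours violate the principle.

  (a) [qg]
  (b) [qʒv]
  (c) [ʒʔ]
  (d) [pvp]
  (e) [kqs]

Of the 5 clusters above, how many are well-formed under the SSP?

0

(a) sonority 1-1: ill-formed.
(b) sonority 1-2-2: ill-formed.
(c) sonority 2-1: ill-formed.
(d) sonority 1-2-1: ill-formed.
(e) sonority 1-1-2: ill-formed.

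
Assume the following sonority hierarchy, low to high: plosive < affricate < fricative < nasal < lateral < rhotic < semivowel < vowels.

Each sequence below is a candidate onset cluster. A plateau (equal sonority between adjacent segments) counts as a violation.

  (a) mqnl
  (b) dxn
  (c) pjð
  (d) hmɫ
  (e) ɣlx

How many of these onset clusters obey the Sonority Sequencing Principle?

(a) sonority 4-1-4-5: ill-formed.
(b) sonority 1-3-4: well-formed.
(c) sonority 1-7-3: ill-formed.
(d) sonority 3-4-5: well-formed.
(e) sonority 3-5-3: ill-formed.

2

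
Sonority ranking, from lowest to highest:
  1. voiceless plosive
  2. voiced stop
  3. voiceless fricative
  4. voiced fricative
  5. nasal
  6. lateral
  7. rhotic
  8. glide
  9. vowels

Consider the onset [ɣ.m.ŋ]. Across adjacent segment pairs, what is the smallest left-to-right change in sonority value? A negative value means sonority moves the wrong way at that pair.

0

/ɣ/: voiced fricative = 4.
/m/: nasal = 5.
/ŋ/: nasal = 5.
/ɣ/→/m/: change +1.
/m/→/ŋ/: change +0.
Minimum = 0.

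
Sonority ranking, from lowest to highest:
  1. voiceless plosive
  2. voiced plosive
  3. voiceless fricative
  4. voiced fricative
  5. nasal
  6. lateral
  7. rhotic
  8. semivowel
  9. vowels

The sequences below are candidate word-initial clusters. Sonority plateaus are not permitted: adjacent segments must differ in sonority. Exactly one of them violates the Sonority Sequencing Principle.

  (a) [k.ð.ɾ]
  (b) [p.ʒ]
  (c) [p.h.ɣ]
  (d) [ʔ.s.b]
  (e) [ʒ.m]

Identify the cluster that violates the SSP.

(a) 1-4-7 → obeys
(b) 1-4 → obeys
(c) 1-3-4 → obeys
(d) 1-3-2 → violates
(e) 4-5 → obeys

d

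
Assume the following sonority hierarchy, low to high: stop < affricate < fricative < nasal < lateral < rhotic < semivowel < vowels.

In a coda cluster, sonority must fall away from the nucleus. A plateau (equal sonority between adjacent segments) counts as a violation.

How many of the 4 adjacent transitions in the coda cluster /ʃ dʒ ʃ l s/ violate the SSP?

/ʃ/ is a fricative (sonority 3).
/dʒ/ is an affricate (sonority 2).
/ʃ/ is a fricative (sonority 3).
/l/ is a lateral (sonority 5).
/s/ is a fricative (sonority 3).
/ʃ/→/dʒ/: 3→2 (falls) — ok.
/dʒ/→/ʃ/: 2→3 (does not fall) — violation.
/ʃ/→/l/: 3→5 (does not fall) — violation.
/l/→/s/: 5→3 (falls) — ok.

2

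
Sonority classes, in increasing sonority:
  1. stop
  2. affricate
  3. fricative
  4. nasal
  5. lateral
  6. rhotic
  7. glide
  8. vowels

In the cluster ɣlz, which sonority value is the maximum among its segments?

5

/ɣ/ is a fricative (sonority 3).
/l/ is a lateral (sonority 5).
/z/ is a fricative (sonority 3).
The maximum is 5.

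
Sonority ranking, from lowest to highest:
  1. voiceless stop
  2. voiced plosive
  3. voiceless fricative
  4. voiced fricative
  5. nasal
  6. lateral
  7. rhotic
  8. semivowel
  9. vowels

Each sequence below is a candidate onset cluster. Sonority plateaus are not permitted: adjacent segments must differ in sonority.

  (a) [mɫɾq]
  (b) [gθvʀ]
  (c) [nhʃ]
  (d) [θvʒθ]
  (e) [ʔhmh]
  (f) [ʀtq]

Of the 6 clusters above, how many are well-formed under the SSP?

1

(a) 5-6-7-1 → violates
(b) 2-3-4-7 → obeys
(c) 5-3-3 → violates
(d) 3-4-4-3 → violates
(e) 1-3-5-3 → violates
(f) 7-1-1 → violates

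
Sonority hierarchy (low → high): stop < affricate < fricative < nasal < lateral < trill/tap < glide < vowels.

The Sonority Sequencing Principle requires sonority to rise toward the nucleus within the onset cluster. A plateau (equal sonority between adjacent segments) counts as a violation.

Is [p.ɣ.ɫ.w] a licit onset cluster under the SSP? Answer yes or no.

/p/ is a stop (sonority 1).
/ɣ/ is a fricative (sonority 3).
/ɫ/ is a lateral (sonority 5).
/w/ is a glide (sonority 7).
The profile 1-3-5-7 strictly rises, so the onset cluster satisfies the SSP.

yes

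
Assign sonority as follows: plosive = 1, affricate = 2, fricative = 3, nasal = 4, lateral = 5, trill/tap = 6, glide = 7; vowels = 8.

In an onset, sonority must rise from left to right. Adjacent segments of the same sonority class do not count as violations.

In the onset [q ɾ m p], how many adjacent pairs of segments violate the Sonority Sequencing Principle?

/q/: plosive = 1.
/ɾ/: trill/tap = 6.
/m/: nasal = 4.
/p/: plosive = 1.
/q/→/ɾ/: 1→6 (rises) — ok.
/ɾ/→/m/: 6→4 (does not rise) — violation.
/m/→/p/: 4→1 (does not rise) — violation.

2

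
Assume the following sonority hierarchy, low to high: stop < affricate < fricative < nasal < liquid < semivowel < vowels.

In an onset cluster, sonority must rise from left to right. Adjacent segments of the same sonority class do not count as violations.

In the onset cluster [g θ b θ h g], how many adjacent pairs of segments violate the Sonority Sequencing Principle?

/g/ — stop, sonority 1.
/θ/ — fricative, sonority 3.
/b/ — stop, sonority 1.
/θ/ — fricative, sonority 3.
/h/ — fricative, sonority 3.
/g/ — stop, sonority 1.
/g/→/θ/: 1→3 (rises) — ok.
/θ/→/b/: 3→1 (does not rise) — violation.
/b/→/θ/: 1→3 (rises) — ok.
/θ/→/h/: 3→3 (plateau, allowed) — ok.
/h/→/g/: 3→1 (does not rise) — violation.

2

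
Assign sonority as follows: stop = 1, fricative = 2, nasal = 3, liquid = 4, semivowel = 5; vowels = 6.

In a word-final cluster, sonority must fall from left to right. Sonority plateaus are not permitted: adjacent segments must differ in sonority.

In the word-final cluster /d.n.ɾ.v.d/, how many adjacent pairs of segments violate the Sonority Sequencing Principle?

/d/ — stop, sonority 1.
/n/ — nasal, sonority 3.
/ɾ/ — liquid, sonority 4.
/v/ — fricative, sonority 2.
/d/ — stop, sonority 1.
/d/→/n/: 1→3 (does not fall) — violation.
/n/→/ɾ/: 3→4 (does not fall) — violation.
/ɾ/→/v/: 4→2 (falls) — ok.
/v/→/d/: 2→1 (falls) — ok.

2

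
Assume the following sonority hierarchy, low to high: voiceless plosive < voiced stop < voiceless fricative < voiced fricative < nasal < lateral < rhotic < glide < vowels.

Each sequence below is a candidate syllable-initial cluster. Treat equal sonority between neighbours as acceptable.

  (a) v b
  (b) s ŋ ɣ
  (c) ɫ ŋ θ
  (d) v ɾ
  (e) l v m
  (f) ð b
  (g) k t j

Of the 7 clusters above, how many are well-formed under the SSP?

2

(a) 4-2 → violates
(b) 3-5-4 → violates
(c) 6-5-3 → violates
(d) 4-7 → obeys
(e) 6-4-5 → violates
(f) 4-2 → violates
(g) 1-1-8 → obeys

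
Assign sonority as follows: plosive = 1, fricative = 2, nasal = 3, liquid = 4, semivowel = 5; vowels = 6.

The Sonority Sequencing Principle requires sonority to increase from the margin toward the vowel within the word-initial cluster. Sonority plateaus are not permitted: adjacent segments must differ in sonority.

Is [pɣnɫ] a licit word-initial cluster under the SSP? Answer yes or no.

yes

/p/ — plosive, sonority 1.
/ɣ/ — fricative, sonority 2.
/n/ — nasal, sonority 3.
/ɫ/ — liquid, sonority 4.
The profile 1-2-3-4 strictly rises, so the word-initial cluster satisfies the SSP.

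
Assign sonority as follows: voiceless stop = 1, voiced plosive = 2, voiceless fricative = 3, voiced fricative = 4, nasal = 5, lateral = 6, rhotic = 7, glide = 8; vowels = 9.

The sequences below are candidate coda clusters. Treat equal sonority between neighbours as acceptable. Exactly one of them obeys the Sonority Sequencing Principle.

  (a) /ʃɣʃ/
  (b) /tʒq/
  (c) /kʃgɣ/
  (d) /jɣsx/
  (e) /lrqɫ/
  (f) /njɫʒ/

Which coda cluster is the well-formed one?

d

(a) /ʃɣʃ/: profile 3-4-3 — violates.
(b) /tʒq/: profile 1-4-1 — violates.
(c) /kʃgɣ/: profile 1-3-2-4 — violates.
(d) /jɣsx/: profile 8-4-3-3 — obeys.
(e) /lrqɫ/: profile 6-7-1-6 — violates.
(f) /njɫʒ/: profile 5-8-6-4 — violates.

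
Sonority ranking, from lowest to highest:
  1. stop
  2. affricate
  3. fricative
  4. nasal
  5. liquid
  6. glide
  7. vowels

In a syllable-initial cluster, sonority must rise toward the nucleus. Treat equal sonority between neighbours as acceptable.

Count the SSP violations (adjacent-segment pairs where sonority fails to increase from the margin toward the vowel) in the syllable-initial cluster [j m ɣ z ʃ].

/j/ — glide, sonority 6.
/m/ — nasal, sonority 4.
/ɣ/ — fricative, sonority 3.
/z/ — fricative, sonority 3.
/ʃ/ — fricative, sonority 3.
/j/→/m/: 6→4 (does not rise) — violation.
/m/→/ɣ/: 4→3 (does not rise) — violation.
/ɣ/→/z/: 3→3 (plateau, allowed) — ok.
/z/→/ʃ/: 3→3 (plateau, allowed) — ok.

2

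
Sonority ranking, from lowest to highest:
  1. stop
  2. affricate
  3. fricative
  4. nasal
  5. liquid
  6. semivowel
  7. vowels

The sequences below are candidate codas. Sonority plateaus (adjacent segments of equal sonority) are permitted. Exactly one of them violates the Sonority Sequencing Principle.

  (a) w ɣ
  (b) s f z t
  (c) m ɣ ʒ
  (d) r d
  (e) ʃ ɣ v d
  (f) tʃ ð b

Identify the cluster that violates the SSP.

(a) sonority 6-3: well-formed.
(b) sonority 3-3-3-1: well-formed.
(c) sonority 4-3-3: well-formed.
(d) sonority 5-1: well-formed.
(e) sonority 3-3-3-1: well-formed.
(f) sonority 2-3-1: ill-formed.

f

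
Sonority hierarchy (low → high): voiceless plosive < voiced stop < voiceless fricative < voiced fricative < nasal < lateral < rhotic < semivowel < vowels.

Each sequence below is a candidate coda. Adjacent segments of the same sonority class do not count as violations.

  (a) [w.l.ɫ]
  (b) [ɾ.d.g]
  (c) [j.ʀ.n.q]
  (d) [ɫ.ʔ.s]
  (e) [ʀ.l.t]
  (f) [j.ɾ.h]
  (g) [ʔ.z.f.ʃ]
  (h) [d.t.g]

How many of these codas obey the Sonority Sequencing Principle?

(a) 8-6-6 → obeys
(b) 7-2-2 → obeys
(c) 8-7-5-1 → obeys
(d) 6-1-3 → violates
(e) 7-6-1 → obeys
(f) 8-7-3 → obeys
(g) 1-4-3-3 → violates
(h) 2-1-2 → violates

5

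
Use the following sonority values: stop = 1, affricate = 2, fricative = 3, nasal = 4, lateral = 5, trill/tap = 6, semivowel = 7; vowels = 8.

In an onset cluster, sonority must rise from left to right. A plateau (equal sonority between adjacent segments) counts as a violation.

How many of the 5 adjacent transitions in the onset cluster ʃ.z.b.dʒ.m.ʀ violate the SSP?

/ʃ/: fricative = 3.
/z/: fricative = 3.
/b/: stop = 1.
/dʒ/: affricate = 2.
/m/: nasal = 4.
/ʀ/: trill/tap = 6.
/ʃ/→/z/: 3→3 (plateau) — violation.
/z/→/b/: 3→1 (does not rise) — violation.
/b/→/dʒ/: 1→2 (rises) — ok.
/dʒ/→/m/: 2→4 (rises) — ok.
/m/→/ʀ/: 4→6 (rises) — ok.

2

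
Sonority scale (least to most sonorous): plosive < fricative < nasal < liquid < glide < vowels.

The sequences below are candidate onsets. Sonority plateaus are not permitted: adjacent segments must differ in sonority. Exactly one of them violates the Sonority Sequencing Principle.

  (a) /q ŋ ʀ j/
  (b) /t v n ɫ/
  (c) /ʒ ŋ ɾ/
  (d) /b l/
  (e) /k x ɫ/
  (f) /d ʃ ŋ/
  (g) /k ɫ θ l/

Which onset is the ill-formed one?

g

(a) /q ŋ ʀ j/: profile 1-3-4-5 — obeys.
(b) /t v n ɫ/: profile 1-2-3-4 — obeys.
(c) /ʒ ŋ ɾ/: profile 2-3-4 — obeys.
(d) /b l/: profile 1-4 — obeys.
(e) /k x ɫ/: profile 1-2-4 — obeys.
(f) /d ʃ ŋ/: profile 1-2-3 — obeys.
(g) /k ɫ θ l/: profile 1-4-2-4 — violates.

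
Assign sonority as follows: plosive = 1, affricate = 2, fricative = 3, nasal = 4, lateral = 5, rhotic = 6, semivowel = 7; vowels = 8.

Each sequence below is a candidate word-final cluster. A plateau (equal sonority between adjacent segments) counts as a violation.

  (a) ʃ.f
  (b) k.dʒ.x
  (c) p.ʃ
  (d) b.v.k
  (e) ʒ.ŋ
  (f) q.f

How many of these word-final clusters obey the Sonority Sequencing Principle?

0

(a) 3-3 → violates
(b) 1-2-3 → violates
(c) 1-3 → violates
(d) 1-3-1 → violates
(e) 3-4 → violates
(f) 1-3 → violates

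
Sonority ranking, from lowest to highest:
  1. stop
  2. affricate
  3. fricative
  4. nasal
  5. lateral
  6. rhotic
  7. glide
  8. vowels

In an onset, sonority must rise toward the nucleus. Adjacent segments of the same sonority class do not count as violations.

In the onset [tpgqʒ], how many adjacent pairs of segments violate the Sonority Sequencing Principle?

/t/ is a stop (sonority 1).
/p/ is a stop (sonority 1).
/g/ is a stop (sonority 1).
/q/ is a stop (sonority 1).
/ʒ/ is a fricative (sonority 3).
/t/→/p/: 1→1 (plateau, allowed) — ok.
/p/→/g/: 1→1 (plateau, allowed) — ok.
/g/→/q/: 1→1 (plateau, allowed) — ok.
/q/→/ʒ/: 1→3 (rises) — ok.

0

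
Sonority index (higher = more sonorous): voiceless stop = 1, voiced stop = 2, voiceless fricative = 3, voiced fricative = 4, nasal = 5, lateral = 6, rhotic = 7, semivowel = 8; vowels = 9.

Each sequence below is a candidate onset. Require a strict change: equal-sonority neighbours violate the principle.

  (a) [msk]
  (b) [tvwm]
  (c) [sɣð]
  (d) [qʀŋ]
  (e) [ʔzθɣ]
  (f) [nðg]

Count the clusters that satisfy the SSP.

0

(a) [msk]: profile 5-3-1 — violates.
(b) [tvwm]: profile 1-4-8-5 — violates.
(c) [sɣð]: profile 3-4-4 — violates.
(d) [qʀŋ]: profile 1-7-5 — violates.
(e) [ʔzθɣ]: profile 1-4-3-4 — violates.
(f) [nðg]: profile 5-4-2 — violates.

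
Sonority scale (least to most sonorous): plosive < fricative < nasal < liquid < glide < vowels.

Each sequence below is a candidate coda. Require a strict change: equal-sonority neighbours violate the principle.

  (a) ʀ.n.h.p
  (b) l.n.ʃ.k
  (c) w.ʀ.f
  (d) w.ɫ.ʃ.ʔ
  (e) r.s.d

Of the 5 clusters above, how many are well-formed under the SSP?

5

(a) 4-3-2-1 → obeys
(b) 4-3-2-1 → obeys
(c) 5-4-2 → obeys
(d) 5-4-2-1 → obeys
(e) 4-2-1 → obeys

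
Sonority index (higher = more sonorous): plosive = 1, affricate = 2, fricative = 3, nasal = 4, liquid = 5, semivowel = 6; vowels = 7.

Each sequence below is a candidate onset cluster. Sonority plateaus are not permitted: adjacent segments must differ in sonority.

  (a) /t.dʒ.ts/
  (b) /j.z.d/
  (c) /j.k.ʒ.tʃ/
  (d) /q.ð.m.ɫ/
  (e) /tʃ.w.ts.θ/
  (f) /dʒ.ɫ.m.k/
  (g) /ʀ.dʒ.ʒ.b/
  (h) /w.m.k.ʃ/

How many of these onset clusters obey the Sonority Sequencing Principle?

(a) 1-2-2 → violates
(b) 6-3-1 → violates
(c) 6-1-3-2 → violates
(d) 1-3-4-5 → obeys
(e) 2-6-2-3 → violates
(f) 2-5-4-1 → violates
(g) 5-2-3-1 → violates
(h) 6-4-1-3 → violates

1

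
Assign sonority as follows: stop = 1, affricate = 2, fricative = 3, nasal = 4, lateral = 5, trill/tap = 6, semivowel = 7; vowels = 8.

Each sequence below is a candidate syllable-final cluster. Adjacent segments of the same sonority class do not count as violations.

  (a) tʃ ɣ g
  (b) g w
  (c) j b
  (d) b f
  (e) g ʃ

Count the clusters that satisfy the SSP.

1

(a) tʃ ɣ g: profile 2-3-1 — violates.
(b) g w: profile 1-7 — violates.
(c) j b: profile 7-1 — obeys.
(d) b f: profile 1-3 — violates.
(e) g ʃ: profile 1-3 — violates.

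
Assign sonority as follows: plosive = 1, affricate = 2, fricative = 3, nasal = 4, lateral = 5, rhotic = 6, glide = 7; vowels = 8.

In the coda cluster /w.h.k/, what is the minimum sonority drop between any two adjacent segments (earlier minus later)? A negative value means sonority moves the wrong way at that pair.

/w/: glide = 7.
/h/: fricative = 3.
/k/: plosive = 1.
/w/→/h/: change +4.
/h/→/k/: change +2.
Minimum = 2.

2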